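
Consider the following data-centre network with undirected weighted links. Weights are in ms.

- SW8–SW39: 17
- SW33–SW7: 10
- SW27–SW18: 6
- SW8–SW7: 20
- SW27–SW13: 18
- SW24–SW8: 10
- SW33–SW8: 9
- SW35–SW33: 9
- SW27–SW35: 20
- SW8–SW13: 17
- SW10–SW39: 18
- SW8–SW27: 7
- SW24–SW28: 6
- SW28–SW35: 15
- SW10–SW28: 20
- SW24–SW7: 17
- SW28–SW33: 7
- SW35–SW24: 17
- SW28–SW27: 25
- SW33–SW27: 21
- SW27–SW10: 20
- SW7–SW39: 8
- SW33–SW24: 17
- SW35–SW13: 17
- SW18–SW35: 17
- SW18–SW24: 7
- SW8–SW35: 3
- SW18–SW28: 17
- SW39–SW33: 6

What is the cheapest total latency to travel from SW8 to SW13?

Enumerating some paths:
SW8–SW13: 17 = 17
SW8–SW35–SW13: 3+17 = 20
SW8–SW33–SW35–SW13: 9+9+17 = 35
SW8–SW27–SW13: 7+18 = 25
Cheapest is SW8–SW13 at 17 ms.

17 ms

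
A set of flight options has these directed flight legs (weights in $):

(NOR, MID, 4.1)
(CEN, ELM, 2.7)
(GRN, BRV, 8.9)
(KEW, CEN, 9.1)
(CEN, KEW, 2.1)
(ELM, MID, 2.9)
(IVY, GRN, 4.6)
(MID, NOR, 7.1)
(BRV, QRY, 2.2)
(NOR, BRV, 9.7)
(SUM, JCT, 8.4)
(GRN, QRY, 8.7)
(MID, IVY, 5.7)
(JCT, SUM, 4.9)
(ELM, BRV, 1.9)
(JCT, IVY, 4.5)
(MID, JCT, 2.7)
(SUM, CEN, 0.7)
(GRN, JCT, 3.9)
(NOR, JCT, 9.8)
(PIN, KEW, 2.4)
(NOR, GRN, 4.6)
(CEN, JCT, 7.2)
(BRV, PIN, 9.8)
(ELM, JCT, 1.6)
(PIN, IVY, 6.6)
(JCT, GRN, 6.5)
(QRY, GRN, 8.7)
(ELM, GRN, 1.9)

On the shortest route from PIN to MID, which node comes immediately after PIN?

KEW

Enumerating some paths:
PIN → KEW → CEN → ELM → MID: 2.4+9.1+2.7+2.9 = 17.1
PIN → IVY → GRN → JCT → SUM → CEN → ELM → MID: 6.6+4.6+3.9+4.9+0.7+2.7+2.9 = 26.3
The minimum is $17.1 via PIN → KEW → CEN → ELM → MID.
So from PIN the first move is to KEW.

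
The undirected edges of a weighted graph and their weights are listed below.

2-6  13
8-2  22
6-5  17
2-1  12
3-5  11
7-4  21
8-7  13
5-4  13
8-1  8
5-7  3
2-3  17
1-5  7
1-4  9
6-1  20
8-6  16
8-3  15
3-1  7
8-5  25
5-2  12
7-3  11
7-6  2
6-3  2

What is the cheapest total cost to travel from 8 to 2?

20

Running Dijkstra from 8:
8: 0
1: 8  (via 8)
7: 13  (via 8)
3: 15  (via 8)
5: 15  (via 1)
6: 15  (via 7)
4: 17  (via 1)
2: 20  (via 1)
Shortest route: 8–1–2 = 20.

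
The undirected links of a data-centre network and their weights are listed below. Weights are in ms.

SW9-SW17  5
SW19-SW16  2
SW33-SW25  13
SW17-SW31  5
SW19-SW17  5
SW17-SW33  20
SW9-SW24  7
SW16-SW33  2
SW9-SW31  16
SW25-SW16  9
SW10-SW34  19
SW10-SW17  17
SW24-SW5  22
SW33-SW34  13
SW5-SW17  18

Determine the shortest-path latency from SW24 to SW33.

21 ms

Candidate routes:
SW24 → SW9 → SW31 → SW17 → SW19 → SW16 → SW33: 7+16+5+5+2+2 = 37
SW24 → SW9 → SW17 → SW33: 7+5+20 = 32
SW24 → SW9 → SW17 → SW19 → SW16 → SW33: 7+5+5+2+2 = 21
Cheapest is SW24 → SW9 → SW17 → SW19 → SW16 → SW33 at 21 ms.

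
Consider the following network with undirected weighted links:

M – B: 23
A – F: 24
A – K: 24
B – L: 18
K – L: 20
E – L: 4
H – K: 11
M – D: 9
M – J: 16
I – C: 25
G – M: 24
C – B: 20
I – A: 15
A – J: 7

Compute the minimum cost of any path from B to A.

Shortest distances from B:
B: 0
L: 18  (via B)
C: 20  (via B)
E: 22  (via L)
M: 23  (via B)
D: 32  (via M)
K: 38  (via L)
J: 39  (via M)
I: 45  (via C)
A: 46  (via J)
Shortest route: B–M–J–A = 46.

46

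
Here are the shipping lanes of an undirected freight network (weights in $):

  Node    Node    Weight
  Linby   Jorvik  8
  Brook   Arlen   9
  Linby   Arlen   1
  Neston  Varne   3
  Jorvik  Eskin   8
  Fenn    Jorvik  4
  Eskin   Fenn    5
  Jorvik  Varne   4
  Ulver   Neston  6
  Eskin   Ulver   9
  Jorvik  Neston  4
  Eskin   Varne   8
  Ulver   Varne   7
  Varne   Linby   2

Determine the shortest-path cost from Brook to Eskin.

Enumerating some paths:
Brook - Arlen - Linby - Varne - Jorvik - Fenn - Eskin: 9+1+2+4+4+5 = 25
Brook - Arlen - Linby - Jorvik - Eskin: 9+1+8+8 = 26
Brook - Arlen - Linby - Varne - Eskin: 9+1+2+8 = 20
Brook - Arlen - Linby - Varne - Jorvik - Eskin: 9+1+2+4+8 = 24
The minimum is $20 via Brook - Arlen - Linby - Varne - Eskin.

$20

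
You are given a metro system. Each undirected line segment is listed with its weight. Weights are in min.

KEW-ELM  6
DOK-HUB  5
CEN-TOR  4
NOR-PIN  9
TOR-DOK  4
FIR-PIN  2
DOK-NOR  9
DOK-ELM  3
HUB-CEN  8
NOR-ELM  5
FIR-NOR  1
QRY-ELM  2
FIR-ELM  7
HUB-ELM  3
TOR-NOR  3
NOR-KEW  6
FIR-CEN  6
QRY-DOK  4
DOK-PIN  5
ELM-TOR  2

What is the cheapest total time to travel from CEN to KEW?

Running Dijkstra from CEN:
CEN: 0
TOR: 4  (via CEN)
FIR: 6  (via CEN)
ELM: 6  (via TOR)
NOR: 7  (via TOR)
QRY: 8  (via ELM)
DOK: 8  (via TOR)
HUB: 8  (via CEN)
PIN: 8  (via FIR)
KEW: 12  (via ELM)
Shortest route: CEN → TOR → ELM → KEW = 12 min.

12 min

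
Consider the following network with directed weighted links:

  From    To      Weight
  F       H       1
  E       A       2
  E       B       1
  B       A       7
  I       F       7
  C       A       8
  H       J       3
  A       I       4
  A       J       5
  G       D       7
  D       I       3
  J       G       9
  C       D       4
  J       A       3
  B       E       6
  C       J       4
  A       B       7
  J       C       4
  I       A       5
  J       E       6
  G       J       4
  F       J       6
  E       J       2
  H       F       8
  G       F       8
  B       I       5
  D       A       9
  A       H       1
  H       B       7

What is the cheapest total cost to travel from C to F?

14

Settle nodes by increasing distance from C:
C: 0
D: 4  (via C)
J: 4  (via C)
A: 7  (via J)
I: 7  (via D)
H: 8  (via A)
E: 10  (via J)
B: 11  (via E)
G: 13  (via J)
F: 14  (via I)
Shortest route: C → D → I → F = 14.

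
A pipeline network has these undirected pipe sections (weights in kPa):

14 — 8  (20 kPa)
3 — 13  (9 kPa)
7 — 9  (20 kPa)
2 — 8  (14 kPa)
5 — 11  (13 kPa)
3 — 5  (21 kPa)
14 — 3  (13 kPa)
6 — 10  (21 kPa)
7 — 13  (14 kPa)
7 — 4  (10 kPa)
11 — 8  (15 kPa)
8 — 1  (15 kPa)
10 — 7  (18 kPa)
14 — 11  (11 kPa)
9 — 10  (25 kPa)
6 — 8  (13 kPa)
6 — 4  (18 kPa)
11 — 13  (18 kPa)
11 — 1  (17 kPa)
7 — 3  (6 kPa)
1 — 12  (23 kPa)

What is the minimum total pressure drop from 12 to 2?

Settle nodes by increasing distance from 12:
12: 0
1: 23  (via 12)
8: 38  (via 1)
11: 40  (via 1)
6: 51  (via 8)
14: 51  (via 11)
2: 52  (via 8)
Shortest route: 12 → 1 → 8 → 2 = 52 kPa.

52 kPa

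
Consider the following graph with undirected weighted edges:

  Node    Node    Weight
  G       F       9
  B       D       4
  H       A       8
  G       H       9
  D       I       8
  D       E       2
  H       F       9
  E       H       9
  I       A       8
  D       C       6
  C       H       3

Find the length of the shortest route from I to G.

Enumerating some paths:
I–A–H–G: 8+8+9 = 25
I–A–H–F–G: 8+8+9+9 = 34
I–D–E–H–G: 8+2+9+9 = 28
I–D–C–H–G: 8+6+3+9 = 26
Cheapest is I–A–H–G at 25.

25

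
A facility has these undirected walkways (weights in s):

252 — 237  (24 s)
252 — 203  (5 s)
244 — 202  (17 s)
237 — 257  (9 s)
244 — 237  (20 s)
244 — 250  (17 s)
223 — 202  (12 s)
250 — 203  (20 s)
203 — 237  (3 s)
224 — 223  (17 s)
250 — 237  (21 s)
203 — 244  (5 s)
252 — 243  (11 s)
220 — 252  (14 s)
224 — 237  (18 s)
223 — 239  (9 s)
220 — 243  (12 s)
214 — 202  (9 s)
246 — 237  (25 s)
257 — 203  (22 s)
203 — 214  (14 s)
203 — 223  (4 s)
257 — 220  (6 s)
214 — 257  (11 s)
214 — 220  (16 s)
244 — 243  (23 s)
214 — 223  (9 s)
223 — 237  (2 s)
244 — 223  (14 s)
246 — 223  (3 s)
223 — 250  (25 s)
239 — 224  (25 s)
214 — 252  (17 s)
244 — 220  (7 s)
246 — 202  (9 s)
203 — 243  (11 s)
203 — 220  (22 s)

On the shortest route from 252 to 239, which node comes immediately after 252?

Enumerating some paths:
252 - 203 - 237 - 223 - 239: 5+3+2+9 = 19
252 - 203 - 223 - 239: 5+4+9 = 18
Cheapest is 252 - 203 - 223 - 239 at 18 s.
So from 252 the first move is to 203.

203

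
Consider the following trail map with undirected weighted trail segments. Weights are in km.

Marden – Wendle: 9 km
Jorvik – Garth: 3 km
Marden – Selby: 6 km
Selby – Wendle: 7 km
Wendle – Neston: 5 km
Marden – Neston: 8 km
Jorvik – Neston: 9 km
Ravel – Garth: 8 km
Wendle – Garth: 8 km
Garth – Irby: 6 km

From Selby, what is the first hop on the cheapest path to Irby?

Wendle

Compare a few routes:
Selby → Wendle → Garth → Irby: 7+8+6 = 21
Selby → Wendle → Neston → Jorvik → Garth → Irby: 7+5+9+3+6 = 30
Selby → Marden → Wendle → Garth → Irby: 6+9+8+6 = 29
Cheapest is Selby → Wendle → Garth → Irby at 21 km.
So from Selby the first move is to Wendle.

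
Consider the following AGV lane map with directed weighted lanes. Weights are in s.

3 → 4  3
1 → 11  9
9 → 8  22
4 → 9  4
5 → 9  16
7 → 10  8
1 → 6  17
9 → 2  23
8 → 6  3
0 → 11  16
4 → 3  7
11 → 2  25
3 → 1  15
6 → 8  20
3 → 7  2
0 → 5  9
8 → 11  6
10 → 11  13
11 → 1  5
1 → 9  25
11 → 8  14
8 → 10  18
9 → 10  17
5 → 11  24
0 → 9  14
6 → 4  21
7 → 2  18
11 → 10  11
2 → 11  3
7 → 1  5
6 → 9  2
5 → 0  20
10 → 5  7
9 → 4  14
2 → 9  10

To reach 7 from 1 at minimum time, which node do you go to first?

6

Enumerating some paths:
1 - 6 - 9 - 4 - 3 - 7: 17+2+14+7+2 = 42
1 - 9 - 4 - 3 - 7: 25+14+7+2 = 48
1 - 6 - 4 - 3 - 7: 17+21+7+2 = 47
Cheapest is 1 - 6 - 9 - 4 - 3 - 7 at 42 s.
So from 1 the first move is to 6.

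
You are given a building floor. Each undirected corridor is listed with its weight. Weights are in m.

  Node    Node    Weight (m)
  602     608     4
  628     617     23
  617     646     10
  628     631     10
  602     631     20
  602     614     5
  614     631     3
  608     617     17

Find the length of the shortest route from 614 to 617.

26 m

Enumerating some paths:
614 → 602 → 608 → 617: 5+4+17 = 26
614 → 631 → 628 → 617: 3+10+23 = 36
614 → 631 → 602 → 608 → 617: 3+20+4+17 = 44
The minimum is 26 m via 614 → 602 → 608 → 617.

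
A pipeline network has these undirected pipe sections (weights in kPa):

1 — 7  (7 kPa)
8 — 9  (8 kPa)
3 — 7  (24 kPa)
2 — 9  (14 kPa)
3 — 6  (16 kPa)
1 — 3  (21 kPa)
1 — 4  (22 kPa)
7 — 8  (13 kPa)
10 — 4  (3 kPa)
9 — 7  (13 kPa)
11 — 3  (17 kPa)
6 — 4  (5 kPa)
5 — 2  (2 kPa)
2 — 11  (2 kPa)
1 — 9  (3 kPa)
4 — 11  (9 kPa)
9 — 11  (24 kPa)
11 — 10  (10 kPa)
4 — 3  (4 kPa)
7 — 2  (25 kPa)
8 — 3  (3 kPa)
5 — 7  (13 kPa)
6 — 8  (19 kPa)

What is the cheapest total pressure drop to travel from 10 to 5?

14 kPa

Settle nodes by increasing distance from 10:
10: 0
4: 3  (via 10)
3: 7  (via 4)
6: 8  (via 4)
8: 10  (via 3)
11: 10  (via 10)
2: 12  (via 11)
5: 14  (via 2)
Shortest route: 10 → 11 → 2 → 5 = 14 kPa.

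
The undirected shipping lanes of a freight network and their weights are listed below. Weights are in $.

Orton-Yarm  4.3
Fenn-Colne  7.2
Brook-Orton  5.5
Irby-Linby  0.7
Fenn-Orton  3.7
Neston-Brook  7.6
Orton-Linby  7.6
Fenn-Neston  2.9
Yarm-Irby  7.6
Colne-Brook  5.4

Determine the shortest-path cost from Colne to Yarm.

$15.2

Running Dijkstra from Colne:
Colne: 0
Brook: 5.4  (via Colne)
Fenn: 7.2  (via Colne)
Neston: 10.1  (via Fenn)
Orton: 10.9  (via Brook)
Yarm: 15.2  (via Orton)
Shortest route: Colne–Brook–Orton–Yarm = $15.2.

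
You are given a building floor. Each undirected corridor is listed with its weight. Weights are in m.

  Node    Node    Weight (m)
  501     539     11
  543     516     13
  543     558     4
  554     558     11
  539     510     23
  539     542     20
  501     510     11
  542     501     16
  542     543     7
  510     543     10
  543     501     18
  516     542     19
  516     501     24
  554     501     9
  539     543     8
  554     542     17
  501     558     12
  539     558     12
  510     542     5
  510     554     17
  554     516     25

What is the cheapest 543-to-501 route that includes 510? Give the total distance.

Shortest 543→510: 543–510 = 10
Best 510 to 501: 510–501 costing 11
Total via 510: 10 + 11 = 21 m.

21 m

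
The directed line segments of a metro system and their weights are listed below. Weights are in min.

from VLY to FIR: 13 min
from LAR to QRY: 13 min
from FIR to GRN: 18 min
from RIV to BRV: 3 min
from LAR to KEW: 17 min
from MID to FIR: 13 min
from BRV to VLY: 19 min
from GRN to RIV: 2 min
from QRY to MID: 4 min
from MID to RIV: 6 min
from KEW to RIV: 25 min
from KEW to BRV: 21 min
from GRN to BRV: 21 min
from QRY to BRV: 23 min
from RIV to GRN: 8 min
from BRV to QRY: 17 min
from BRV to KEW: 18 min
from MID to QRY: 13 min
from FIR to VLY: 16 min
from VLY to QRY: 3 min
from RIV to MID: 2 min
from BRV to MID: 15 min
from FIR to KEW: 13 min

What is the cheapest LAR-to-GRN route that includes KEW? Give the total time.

50 min

Shortest LAR→KEW: LAR–KEW = 17
Shortest KEW→GRN: KEW–RIV–GRN = 33
Total via KEW: 17 + 33 = 50 min.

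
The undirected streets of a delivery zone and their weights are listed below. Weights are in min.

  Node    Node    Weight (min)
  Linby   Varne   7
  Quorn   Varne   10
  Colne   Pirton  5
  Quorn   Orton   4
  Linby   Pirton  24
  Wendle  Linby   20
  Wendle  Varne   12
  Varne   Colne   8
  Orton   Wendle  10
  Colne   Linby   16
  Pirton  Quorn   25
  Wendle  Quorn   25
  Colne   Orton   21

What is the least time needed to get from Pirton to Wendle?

25 min

Shortest distances from Pirton:
Pirton: 0
Colne: 5  (via Pirton)
Varne: 13  (via Colne)
Linby: 20  (via Varne)
Quorn: 23  (via Varne)
Wendle: 25  (via Varne)
Shortest route: Pirton → Colne → Varne → Wendle = 25 min.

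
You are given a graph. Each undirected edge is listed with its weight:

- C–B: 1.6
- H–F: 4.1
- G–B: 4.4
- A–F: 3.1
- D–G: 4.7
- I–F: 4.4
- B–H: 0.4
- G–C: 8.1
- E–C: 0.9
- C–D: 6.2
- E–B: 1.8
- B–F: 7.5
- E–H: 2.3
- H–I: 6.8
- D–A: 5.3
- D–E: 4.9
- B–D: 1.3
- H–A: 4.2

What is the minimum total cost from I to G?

Compare a few routes:
I → H → B → G: 6.8+0.4+4.4 = 11.6
I → H → B → D → G: 6.8+0.4+1.3+4.7 = 13.2
Cheapest is I → H → B → G at 11.6.

11.6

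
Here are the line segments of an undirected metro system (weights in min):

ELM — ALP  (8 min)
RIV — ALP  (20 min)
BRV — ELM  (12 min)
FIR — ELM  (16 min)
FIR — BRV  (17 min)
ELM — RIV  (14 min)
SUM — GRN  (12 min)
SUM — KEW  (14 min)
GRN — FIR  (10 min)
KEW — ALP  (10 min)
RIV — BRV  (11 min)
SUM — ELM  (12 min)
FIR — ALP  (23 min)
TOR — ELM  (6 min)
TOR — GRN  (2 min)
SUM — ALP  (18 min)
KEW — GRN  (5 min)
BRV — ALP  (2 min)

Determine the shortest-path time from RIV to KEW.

Shortest distances from RIV:
RIV: 0
BRV: 11  (via RIV)
ALP: 13  (via BRV)
ELM: 14  (via RIV)
TOR: 20  (via ELM)
GRN: 22  (via TOR)
KEW: 23  (via ALP)
Shortest route: RIV → BRV → ALP → KEW = 23 min.

23 min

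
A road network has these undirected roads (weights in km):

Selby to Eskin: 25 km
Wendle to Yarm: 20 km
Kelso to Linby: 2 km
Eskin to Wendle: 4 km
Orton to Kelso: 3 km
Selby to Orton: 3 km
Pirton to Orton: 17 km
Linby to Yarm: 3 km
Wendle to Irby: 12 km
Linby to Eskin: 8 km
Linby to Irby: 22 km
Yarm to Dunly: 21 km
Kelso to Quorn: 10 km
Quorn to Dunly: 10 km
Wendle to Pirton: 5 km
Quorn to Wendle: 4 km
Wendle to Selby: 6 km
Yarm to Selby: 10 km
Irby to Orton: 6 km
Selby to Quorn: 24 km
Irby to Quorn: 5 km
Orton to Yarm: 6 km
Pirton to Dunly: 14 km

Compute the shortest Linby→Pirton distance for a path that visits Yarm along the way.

23 km

Best Linby to Yarm: Linby → Yarm costing 3
Shortest Yarm→Pirton: Yarm → Orton → Selby → Wendle → Pirton = 20
Total via Yarm: 3 + 20 = 23 km.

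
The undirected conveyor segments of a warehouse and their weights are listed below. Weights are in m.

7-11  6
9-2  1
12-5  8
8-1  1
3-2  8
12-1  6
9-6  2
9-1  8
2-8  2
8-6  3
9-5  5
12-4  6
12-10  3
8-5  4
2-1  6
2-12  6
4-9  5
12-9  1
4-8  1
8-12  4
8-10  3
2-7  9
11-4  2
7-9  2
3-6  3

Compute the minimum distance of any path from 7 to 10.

Candidate routes:
7 → 9 → 2 → 8 → 10: 2+1+2+3 = 8
7 → 9 → 12 → 8 → 10: 2+1+4+3 = 10
7 → 9 → 12 → 10: 2+1+3 = 6
Cheapest is 7 → 9 → 12 → 10 at 6 m.

6 m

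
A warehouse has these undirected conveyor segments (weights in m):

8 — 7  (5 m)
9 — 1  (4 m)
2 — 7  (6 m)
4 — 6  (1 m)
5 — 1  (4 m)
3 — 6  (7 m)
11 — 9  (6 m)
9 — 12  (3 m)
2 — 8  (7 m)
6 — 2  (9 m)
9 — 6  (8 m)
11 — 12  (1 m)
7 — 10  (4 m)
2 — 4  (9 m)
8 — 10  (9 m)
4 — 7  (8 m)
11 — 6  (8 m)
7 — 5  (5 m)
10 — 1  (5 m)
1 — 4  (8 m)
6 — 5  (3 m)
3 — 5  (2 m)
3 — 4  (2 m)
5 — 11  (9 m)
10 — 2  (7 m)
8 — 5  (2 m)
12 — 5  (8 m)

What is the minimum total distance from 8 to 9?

Compare a few routes:
8 - 5 - 6 - 9: 2+3+8 = 13
8 - 5 - 1 - 9: 2+4+4 = 10
8 - 5 - 12 - 9: 2+8+3 = 13
Cheapest is 8 - 5 - 1 - 9 at 10 m.

10 m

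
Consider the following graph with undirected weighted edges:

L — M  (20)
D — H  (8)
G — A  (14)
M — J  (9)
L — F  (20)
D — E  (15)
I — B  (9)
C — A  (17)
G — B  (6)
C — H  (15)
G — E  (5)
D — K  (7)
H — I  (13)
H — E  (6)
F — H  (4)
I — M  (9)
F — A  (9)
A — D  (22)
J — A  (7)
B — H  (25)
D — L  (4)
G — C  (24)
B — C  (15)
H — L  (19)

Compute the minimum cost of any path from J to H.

20

Settle nodes by increasing distance from J:
J: 0
A: 7  (via J)
M: 9  (via J)
F: 16  (via A)
I: 18  (via M)
H: 20  (via F)
Shortest route: J–A–F–H = 20.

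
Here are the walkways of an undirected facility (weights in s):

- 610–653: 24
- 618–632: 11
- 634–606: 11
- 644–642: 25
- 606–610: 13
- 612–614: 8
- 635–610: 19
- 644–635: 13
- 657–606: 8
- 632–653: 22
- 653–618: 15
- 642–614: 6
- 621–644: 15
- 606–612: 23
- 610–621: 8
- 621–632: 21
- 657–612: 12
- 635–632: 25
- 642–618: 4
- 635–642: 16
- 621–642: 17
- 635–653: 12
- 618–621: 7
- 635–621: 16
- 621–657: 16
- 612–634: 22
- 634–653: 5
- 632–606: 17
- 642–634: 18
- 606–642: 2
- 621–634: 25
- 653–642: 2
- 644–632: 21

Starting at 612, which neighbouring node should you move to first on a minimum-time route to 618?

Compare a few routes:
612 → 606 → 642 → 618: 23+2+4 = 29
612 → 657 → 606 → 642 → 618: 12+8+2+4 = 26
612 → 614 → 642 → 618: 8+6+4 = 18
612 → 614 → 642 → 653 → 618: 8+6+2+15 = 31
Cheapest is 612 → 614 → 642 → 618 at 18 s.
So from 612 the first move is to 614.

614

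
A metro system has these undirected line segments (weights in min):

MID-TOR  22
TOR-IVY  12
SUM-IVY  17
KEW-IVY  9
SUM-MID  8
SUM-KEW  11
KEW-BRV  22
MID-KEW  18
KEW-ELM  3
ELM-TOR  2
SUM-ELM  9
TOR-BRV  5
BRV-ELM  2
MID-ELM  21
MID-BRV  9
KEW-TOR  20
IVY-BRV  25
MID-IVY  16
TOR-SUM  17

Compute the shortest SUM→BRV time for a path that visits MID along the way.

17 min

Shortest SUM→MID: SUM–MID = 8
Best MID to BRV: MID–BRV costing 9
Total via MID: 8 + 9 = 17 min.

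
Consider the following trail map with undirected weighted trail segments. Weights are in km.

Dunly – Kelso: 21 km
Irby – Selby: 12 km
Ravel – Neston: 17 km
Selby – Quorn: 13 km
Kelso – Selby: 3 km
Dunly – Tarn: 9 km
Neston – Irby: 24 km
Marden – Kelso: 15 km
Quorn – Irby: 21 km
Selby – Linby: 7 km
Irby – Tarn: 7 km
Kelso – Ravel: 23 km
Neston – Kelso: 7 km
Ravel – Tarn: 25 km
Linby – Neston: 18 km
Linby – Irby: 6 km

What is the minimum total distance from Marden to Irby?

Running Dijkstra from Marden:
Marden: 0
Kelso: 15  (via Marden)
Selby: 18  (via Kelso)
Neston: 22  (via Kelso)
Linby: 25  (via Selby)
Irby: 30  (via Selby)
Shortest route: Marden–Kelso–Selby–Irby = 30 km.

30 km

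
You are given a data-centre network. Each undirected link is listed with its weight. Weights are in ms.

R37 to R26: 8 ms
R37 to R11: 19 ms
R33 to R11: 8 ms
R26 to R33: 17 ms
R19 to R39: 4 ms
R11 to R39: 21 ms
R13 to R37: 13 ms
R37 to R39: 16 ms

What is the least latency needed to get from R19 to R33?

33 ms

Compare a few routes:
R19–R39–R11–R33: 4+21+8 = 33
R19–R39–R37–R26–R33: 4+16+8+17 = 45
R19–R39–R37–R11–R33: 4+16+19+8 = 47
The minimum is 33 ms via R19–R39–R11–R33.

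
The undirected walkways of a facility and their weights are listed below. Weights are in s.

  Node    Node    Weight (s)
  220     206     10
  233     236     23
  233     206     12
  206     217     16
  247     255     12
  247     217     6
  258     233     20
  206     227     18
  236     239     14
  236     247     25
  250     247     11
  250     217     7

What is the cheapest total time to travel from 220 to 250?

Enumerating some paths:
220 → 206 → 233 → 236 → 247 → 250: 10+12+23+25+11 = 81
220 → 206 → 217 → 250: 10+16+7 = 33
220 → 206 → 217 → 247 → 250: 10+16+6+11 = 43
Cheapest is 220 → 206 → 217 → 250 at 33 s.

33 s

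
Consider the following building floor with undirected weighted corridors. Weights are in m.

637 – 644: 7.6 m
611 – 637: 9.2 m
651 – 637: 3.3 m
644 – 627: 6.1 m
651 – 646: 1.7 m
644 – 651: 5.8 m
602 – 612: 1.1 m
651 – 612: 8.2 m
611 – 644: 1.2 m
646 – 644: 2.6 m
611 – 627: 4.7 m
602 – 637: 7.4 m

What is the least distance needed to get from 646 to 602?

Enumerating some paths:
646 - 644 - 637 - 602: 2.6+7.6+7.4 = 17.6
646 - 651 - 637 - 602: 1.7+3.3+7.4 = 12.4
646 - 651 - 612 - 602: 1.7+8.2+1.1 = 11
The minimum is 11 m via 646 - 651 - 612 - 602.

11 m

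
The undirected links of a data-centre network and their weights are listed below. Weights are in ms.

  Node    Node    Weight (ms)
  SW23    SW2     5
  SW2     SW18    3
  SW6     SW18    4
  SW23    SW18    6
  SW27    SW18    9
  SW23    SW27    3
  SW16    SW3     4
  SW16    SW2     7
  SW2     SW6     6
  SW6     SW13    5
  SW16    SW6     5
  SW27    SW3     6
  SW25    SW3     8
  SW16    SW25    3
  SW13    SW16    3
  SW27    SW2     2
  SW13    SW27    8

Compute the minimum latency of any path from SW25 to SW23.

15 ms

Shortest distances from SW25:
SW25: 0
SW16: 3  (via SW25)
SW13: 6  (via SW16)
SW3: 7  (via SW16)
SW6: 8  (via SW16)
SW2: 10  (via SW16)
SW27: 12  (via SW2)
SW18: 12  (via SW6)
SW23: 15  (via SW2)
Shortest route: SW25 → SW16 → SW2 → SW23 = 15 ms.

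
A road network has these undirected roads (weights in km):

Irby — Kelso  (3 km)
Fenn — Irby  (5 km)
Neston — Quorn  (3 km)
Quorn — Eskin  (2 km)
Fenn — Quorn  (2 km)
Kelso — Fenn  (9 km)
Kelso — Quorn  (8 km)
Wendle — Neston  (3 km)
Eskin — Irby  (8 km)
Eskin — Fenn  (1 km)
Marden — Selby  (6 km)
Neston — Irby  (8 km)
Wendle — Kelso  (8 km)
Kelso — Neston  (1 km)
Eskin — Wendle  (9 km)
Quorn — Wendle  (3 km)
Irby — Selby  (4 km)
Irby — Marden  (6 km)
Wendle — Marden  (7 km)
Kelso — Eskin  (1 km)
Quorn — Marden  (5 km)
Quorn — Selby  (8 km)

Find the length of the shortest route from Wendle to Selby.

11 km

Shortest distances from Wendle:
Wendle: 0
Quorn: 3  (via Wendle)
Neston: 3  (via Wendle)
Kelso: 4  (via Neston)
Fenn: 5  (via Quorn)
Eskin: 5  (via Quorn)
Irby: 7  (via Kelso)
Marden: 7  (via Wendle)
Selby: 11  (via Quorn)
Shortest route: Wendle → Quorn → Selby = 11 km.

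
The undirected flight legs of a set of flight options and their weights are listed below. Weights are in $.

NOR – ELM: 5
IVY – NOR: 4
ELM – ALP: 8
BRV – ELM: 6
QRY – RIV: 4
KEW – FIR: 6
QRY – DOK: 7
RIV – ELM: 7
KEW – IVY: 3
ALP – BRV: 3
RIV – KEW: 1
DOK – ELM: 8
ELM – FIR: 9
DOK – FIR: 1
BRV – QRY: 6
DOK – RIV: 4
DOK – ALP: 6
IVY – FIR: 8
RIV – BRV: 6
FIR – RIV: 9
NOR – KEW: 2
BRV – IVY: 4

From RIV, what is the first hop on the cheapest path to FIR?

DOK

Candidate routes:
RIV–DOK–FIR: 4+1 = 5
RIV–KEW–FIR: 1+6 = 7
Cheapest is RIV–DOK–FIR at $5.
So from RIV the first move is to DOK.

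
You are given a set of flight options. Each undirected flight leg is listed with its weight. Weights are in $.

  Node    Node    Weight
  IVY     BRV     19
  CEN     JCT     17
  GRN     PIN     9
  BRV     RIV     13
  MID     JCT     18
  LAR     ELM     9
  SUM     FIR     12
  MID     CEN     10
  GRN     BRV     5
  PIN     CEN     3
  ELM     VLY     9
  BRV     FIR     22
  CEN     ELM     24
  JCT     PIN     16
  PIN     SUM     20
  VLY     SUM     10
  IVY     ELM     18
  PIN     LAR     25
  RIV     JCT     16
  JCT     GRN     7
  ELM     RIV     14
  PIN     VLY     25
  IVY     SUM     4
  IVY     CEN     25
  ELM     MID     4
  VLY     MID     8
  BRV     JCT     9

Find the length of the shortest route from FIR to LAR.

$40

Shortest distances from FIR:
FIR: 0
SUM: 12  (via FIR)
IVY: 16  (via SUM)
VLY: 22  (via SUM)
BRV: 22  (via FIR)
GRN: 27  (via BRV)
MID: 30  (via VLY)
JCT: 31  (via BRV)
ELM: 31  (via VLY)
PIN: 32  (via SUM)
CEN: 35  (via PIN)
RIV: 35  (via BRV)
LAR: 40  (via ELM)
Shortest route: FIR–SUM–VLY–ELM–LAR = $40.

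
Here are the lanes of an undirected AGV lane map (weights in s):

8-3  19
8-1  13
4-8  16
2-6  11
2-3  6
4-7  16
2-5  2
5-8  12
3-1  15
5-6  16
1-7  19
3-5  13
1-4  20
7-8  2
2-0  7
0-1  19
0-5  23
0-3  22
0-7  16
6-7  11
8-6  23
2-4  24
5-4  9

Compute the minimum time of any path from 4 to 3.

Settle nodes by increasing distance from 4:
4: 0
5: 9  (via 4)
2: 11  (via 5)
7: 16  (via 4)
8: 16  (via 4)
3: 17  (via 2)
Shortest route: 4–5–2–3 = 17 s.

17 s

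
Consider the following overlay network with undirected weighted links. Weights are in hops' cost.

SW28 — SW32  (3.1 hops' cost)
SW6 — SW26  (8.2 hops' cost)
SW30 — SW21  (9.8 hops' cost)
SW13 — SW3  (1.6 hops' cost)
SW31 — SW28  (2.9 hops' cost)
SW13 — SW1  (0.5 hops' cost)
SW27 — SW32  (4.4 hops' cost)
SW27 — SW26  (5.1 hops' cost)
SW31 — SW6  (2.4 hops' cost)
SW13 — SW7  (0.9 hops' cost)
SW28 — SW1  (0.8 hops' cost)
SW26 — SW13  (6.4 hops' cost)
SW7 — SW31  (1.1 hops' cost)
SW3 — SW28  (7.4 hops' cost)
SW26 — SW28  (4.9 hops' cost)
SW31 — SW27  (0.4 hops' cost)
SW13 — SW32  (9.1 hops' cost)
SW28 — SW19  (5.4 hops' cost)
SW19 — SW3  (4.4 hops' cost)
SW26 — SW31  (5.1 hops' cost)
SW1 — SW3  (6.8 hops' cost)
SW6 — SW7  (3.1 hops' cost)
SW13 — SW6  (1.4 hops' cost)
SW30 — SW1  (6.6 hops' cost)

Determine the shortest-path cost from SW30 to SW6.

8.5 hops' cost

Shortest distances from SW30:
SW30: 0
SW1: 6.6  (via SW30)
SW13: 7.1  (via SW1)
SW28: 7.4  (via SW1)
SW7: 8  (via SW13)
SW6: 8.5  (via SW13)
Shortest route: SW30 → SW1 → SW13 → SW6 = 8.5 hops' cost.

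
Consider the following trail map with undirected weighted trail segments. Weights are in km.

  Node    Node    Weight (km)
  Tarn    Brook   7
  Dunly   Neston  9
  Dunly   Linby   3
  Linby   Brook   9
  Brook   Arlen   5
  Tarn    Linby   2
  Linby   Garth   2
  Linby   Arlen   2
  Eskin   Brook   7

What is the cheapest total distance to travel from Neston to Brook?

Settle nodes by increasing distance from Neston:
Neston: 0
Dunly: 9  (via Neston)
Linby: 12  (via Dunly)
Tarn: 14  (via Linby)
Arlen: 14  (via Linby)
Garth: 14  (via Linby)
Brook: 19  (via Arlen)
Shortest route: Neston → Dunly → Linby → Arlen → Brook = 19 km.

19 km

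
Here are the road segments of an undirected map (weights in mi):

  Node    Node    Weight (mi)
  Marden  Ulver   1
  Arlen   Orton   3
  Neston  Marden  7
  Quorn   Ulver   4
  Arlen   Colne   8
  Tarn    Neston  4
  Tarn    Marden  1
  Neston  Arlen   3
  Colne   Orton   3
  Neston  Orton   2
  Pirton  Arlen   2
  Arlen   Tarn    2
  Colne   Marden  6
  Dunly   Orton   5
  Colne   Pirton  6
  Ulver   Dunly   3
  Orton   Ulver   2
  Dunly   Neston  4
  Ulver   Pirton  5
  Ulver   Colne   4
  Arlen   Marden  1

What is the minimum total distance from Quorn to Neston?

8 mi

Shortest distances from Quorn:
Quorn: 0
Ulver: 4  (via Quorn)
Marden: 5  (via Ulver)
Orton: 6  (via Ulver)
Tarn: 6  (via Marden)
Arlen: 6  (via Marden)
Dunly: 7  (via Ulver)
Colne: 8  (via Ulver)
Pirton: 8  (via Arlen)
Neston: 8  (via Orton)
Shortest route: Quorn → Ulver → Orton → Neston = 8 mi.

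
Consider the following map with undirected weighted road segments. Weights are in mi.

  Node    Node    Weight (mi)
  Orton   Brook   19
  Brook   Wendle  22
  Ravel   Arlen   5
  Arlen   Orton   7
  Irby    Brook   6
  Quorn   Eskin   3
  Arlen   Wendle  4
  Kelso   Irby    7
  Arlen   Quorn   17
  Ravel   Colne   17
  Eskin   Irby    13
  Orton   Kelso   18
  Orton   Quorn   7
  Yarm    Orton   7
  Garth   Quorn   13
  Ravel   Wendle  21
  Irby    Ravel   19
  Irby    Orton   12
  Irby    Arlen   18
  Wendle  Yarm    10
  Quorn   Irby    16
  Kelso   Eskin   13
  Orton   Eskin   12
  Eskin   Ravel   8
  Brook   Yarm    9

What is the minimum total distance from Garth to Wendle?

31 mi

Compare a few routes:
Garth → Quorn → Arlen → Wendle: 13+17+4 = 34
Garth → Quorn → Orton → Arlen → Wendle: 13+7+7+4 = 31
Garth → Quorn → Eskin → Ravel → Arlen → Wendle: 13+3+8+5+4 = 33
Cheapest is Garth → Quorn → Orton → Arlen → Wendle at 31 mi.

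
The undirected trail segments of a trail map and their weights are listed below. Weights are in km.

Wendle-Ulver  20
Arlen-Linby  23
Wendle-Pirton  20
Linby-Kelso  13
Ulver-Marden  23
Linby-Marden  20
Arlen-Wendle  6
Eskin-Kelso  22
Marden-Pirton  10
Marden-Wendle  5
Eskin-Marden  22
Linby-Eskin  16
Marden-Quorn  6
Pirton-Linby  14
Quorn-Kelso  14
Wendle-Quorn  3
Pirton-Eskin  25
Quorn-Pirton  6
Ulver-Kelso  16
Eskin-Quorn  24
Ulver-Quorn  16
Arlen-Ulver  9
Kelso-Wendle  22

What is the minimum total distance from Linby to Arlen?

Compare a few routes:
Linby - Pirton - Quorn - Wendle - Arlen: 14+6+3+6 = 29
Linby - Arlen: 23 = 23
Linby - Pirton - Marden - Wendle - Arlen: 14+10+5+6 = 35
Linby - Marden - Wendle - Arlen: 20+5+6 = 31
The minimum is 23 km via Linby - Arlen.

23 km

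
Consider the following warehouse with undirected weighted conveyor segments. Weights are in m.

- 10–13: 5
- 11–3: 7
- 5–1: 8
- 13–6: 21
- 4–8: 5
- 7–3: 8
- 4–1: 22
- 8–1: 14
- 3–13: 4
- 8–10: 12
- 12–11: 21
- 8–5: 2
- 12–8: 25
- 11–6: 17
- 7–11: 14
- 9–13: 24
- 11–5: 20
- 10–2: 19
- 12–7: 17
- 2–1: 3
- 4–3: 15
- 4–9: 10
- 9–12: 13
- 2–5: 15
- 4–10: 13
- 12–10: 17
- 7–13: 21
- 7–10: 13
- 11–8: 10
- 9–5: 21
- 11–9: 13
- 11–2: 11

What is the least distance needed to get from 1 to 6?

31 m

Candidate routes:
1 → 2 → 11 → 6: 3+11+17 = 31
1 → 8 → 11 → 6: 14+10+17 = 41
1 → 5 → 8 → 11 → 6: 8+2+10+17 = 37
The minimum is 31 m via 1 → 2 → 11 → 6.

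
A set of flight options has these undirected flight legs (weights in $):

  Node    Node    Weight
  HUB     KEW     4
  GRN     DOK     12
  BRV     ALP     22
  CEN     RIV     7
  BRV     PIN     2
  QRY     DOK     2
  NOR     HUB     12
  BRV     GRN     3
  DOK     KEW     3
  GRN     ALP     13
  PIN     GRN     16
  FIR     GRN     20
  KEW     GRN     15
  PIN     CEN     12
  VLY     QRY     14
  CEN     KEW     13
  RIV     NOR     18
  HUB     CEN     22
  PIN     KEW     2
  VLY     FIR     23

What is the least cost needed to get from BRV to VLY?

$23

Enumerating some paths:
BRV - PIN - KEW - DOK - QRY - VLY: 2+2+3+2+14 = 23
BRV - GRN - DOK - QRY - VLY: 3+12+2+14 = 31
BRV - GRN - KEW - DOK - QRY - VLY: 3+15+3+2+14 = 37
Cheapest is BRV - PIN - KEW - DOK - QRY - VLY at $23.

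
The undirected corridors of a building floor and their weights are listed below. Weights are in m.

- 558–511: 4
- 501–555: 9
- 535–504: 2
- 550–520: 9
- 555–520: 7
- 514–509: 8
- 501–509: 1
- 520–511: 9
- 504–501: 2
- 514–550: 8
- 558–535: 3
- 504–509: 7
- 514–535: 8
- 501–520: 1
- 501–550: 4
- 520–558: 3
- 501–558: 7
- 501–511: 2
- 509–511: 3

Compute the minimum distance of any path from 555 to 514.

Settle nodes by increasing distance from 555:
555: 0
520: 7  (via 555)
501: 8  (via 520)
509: 9  (via 501)
558: 10  (via 520)
511: 10  (via 501)
504: 10  (via 501)
535: 12  (via 504)
550: 12  (via 501)
514: 17  (via 509)
Shortest route: 555 → 520 → 501 → 509 → 514 = 17 m.

17 m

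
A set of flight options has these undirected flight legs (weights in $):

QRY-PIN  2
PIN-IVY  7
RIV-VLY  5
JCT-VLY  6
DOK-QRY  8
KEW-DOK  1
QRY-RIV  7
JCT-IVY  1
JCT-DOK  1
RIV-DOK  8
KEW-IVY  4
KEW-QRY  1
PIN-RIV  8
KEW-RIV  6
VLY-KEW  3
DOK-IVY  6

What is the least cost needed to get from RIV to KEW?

$6

Settle nodes by increasing distance from RIV:
RIV: 0
VLY: 5  (via RIV)
KEW: 6  (via RIV)
Shortest route: RIV–KEW = $6.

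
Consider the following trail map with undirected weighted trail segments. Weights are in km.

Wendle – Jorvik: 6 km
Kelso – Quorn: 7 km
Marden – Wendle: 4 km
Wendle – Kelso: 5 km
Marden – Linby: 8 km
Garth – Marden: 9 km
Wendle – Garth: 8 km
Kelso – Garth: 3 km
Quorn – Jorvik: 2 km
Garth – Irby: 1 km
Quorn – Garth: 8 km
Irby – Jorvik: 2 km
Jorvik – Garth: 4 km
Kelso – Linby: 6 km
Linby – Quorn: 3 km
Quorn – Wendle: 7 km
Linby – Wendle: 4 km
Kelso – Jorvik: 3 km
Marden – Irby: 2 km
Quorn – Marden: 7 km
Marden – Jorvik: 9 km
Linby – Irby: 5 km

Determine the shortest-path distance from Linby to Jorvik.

5 km

Enumerating some paths:
Linby - Irby - Jorvik: 5+2 = 7
Linby - Kelso - Jorvik: 6+3 = 9
Linby - Quorn - Jorvik: 3+2 = 5
Linby - Wendle - Jorvik: 4+6 = 10
The minimum is 5 km via Linby - Quorn - Jorvik.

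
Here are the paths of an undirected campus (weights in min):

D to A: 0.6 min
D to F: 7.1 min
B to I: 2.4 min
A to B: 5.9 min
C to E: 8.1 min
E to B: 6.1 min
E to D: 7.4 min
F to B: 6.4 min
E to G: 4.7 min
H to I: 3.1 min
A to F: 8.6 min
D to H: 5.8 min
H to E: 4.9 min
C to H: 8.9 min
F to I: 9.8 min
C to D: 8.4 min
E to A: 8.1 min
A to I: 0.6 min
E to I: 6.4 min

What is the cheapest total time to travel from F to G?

Shortest distances from F:
F: 0
B: 6.4  (via F)
D: 7.1  (via F)
A: 7.7  (via D)
I: 8.3  (via A)
H: 11.4  (via I)
E: 12.5  (via B)
C: 15.5  (via D)
G: 17.2  (via E)
Shortest route: F–B–E–G = 17.2 min.

17.2 min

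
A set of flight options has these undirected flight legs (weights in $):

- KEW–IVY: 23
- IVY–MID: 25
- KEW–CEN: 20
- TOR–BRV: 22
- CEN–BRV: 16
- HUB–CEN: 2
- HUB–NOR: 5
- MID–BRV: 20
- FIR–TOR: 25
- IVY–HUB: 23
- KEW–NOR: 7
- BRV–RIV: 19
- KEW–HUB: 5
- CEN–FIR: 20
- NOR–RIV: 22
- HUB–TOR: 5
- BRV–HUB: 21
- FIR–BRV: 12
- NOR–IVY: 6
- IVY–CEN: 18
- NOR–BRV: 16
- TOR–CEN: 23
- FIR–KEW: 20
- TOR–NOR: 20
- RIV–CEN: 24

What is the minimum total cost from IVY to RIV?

Enumerating some paths:
IVY - NOR - HUB - CEN - RIV: 6+5+2+24 = 37
IVY - NOR - RIV: 6+22 = 28
IVY - NOR - BRV - RIV: 6+16+19 = 41
The minimum is $28 via IVY - NOR - RIV.

$28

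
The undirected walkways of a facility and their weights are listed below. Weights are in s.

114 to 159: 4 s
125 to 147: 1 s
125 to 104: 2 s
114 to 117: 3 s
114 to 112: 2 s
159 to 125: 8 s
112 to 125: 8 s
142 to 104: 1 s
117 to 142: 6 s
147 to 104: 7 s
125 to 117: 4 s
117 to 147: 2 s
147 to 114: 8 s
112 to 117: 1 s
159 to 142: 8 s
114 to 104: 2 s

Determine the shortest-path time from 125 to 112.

4 s

Settle nodes by increasing distance from 125:
125: 0
147: 1  (via 125)
104: 2  (via 125)
142: 3  (via 104)
117: 3  (via 147)
112: 4  (via 117)
Shortest route: 125 → 147 → 117 → 112 = 4 s.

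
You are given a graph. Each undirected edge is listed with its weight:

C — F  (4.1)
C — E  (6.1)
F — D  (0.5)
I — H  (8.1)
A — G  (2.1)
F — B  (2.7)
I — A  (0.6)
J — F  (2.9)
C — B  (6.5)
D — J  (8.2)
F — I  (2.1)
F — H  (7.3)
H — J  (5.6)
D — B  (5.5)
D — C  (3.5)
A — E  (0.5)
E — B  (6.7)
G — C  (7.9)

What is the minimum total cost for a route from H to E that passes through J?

Best H to J: H → J costing 5.6
Shortest J→E: J → F → I → A → E = 6.1
Total via J: 5.6 + 6.1 = 11.7.

11.7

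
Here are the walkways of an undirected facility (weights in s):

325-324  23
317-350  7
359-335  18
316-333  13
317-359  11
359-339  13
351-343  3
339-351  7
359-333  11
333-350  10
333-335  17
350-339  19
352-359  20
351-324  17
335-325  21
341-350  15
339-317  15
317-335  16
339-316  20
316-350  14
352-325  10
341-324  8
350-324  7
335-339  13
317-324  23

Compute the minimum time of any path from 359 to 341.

Enumerating some paths:
359 → 317 → 350 → 341: 11+7+15 = 33
359 → 333 → 350 → 324 → 341: 11+10+7+8 = 36
359 → 333 → 350 → 341: 11+10+15 = 36
The minimum is 33 s via 359 → 317 → 350 → 341.

33 s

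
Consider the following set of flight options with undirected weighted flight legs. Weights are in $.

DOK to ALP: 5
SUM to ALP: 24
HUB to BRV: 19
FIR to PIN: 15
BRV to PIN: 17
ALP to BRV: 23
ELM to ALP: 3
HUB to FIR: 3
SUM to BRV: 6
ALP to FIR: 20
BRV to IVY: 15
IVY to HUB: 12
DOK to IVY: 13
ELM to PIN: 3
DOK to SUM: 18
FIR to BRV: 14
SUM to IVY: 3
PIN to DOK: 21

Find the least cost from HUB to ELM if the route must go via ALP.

Shortest HUB→ALP: HUB → FIR → ALP = 23
Shortest ALP→ELM: ALP → ELM = 3
Total via ALP: 23 + 3 = $26.

$26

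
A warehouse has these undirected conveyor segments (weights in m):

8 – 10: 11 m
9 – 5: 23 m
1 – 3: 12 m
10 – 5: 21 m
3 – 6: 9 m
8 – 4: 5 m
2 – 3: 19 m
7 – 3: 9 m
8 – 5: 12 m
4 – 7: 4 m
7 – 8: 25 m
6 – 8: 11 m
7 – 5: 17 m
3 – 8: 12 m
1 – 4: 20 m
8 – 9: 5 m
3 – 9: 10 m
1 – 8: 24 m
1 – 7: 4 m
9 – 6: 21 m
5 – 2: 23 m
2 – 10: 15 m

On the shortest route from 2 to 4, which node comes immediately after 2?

Candidate routes:
2–3–7–4: 19+9+4 = 32
2–10–8–4: 15+11+5 = 31
Cheapest is 2–10–8–4 at 31 m.
So from 2 the first move is to 10.

10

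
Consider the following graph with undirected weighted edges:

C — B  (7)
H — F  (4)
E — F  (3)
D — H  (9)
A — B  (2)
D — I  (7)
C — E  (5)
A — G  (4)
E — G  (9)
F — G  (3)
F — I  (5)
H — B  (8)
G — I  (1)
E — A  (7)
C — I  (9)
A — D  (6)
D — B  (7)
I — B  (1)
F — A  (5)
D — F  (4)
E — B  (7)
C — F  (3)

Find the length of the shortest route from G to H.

Candidate routes:
G–I–B–H: 1+1+8 = 10
G–F–H: 3+4 = 7
Cheapest is G–F–H at 7.

7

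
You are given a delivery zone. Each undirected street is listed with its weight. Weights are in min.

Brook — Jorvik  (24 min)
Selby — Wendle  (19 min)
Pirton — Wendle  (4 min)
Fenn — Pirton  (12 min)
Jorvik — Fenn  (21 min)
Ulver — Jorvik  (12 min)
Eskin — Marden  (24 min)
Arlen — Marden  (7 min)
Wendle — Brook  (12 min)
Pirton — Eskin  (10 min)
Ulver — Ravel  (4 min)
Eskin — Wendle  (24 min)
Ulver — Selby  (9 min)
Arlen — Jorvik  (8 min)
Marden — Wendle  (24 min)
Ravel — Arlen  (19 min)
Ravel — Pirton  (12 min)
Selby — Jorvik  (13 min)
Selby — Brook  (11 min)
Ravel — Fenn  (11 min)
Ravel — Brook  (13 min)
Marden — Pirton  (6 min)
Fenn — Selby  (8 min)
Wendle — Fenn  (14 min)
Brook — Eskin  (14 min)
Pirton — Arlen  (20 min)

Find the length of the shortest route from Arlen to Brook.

29 min

Candidate routes:
Arlen → Jorvik → Selby → Brook: 8+13+11 = 32
Arlen → Marden → Pirton → Wendle → Brook: 7+6+4+12 = 29
Arlen → Jorvik → Brook: 8+24 = 32
Arlen → Ravel → Brook: 19+13 = 32
The minimum is 29 min via Arlen → Marden → Pirton → Wendle → Brook.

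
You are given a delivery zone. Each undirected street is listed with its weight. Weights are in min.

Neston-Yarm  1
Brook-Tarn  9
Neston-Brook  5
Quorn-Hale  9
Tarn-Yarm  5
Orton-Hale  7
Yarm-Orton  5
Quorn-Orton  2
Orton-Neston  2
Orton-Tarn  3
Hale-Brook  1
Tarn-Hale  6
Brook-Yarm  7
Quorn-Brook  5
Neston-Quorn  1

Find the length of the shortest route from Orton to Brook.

Shortest distances from Orton:
Orton: 0
Quorn: 2  (via Orton)
Neston: 2  (via Orton)
Yarm: 3  (via Neston)
Tarn: 3  (via Orton)
Brook: 7  (via Quorn)
Shortest route: Orton–Quorn–Brook = 7 min.

7 min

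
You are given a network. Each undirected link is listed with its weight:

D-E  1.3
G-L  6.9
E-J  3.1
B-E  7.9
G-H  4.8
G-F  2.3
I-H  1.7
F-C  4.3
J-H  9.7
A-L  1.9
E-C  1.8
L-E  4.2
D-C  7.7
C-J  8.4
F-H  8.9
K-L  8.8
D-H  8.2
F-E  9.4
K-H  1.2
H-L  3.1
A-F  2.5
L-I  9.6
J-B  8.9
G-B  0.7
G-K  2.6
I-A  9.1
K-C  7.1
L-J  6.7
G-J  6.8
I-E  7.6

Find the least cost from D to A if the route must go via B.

14.7

Shortest D→B: D–E–B = 9.2
Shortest B→A: B–G–F–A = 5.5
Total via B: 9.2 + 5.5 = 14.7.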